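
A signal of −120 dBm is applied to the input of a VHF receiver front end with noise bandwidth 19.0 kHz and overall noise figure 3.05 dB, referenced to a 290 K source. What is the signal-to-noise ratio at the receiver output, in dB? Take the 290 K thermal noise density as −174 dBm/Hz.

8.2 dB

Noise floor: N = −174 + 10 log₁₀(B) + NF
10 log₁₀(1.90×10⁴) = 42.79 dB
N = −174 + 42.79 + 3.05 = −128.16 dBm
SNR = P_sig − N = −120 − (−128.16) = 8.16 dB → 8.2 dB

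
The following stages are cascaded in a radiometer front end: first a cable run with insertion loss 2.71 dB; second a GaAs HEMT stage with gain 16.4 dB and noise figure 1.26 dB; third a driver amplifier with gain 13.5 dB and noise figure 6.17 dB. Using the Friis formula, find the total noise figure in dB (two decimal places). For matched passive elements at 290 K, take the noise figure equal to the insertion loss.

Convert to linear (a loss of L dB is a gain of −L dB): F_i = 10^(NF_i/10), G_i = 10^(G_i,dB/10)
  Stage 1: F_1 = 10^(2.71/10) = 1.866, G_1 = 10^(−2.71/10) = 0.5358
  Stage 2: F_2 = 10^(1.26/10) = 1.337, G_2 = 10^(16.4/10) = 43.65
  Stage 3: F_3 = 10^(6.17/10) = 4.140, G_3 = 10^(13.5/10) = 22.39
Friis cascade:
  F = 1.866 + (1.337 − 1)/0.5358 + (4.140 − 1)/23.39 = 2.629
NF = 10 log₁₀(2.629) = 4.20 dB

4.20 dB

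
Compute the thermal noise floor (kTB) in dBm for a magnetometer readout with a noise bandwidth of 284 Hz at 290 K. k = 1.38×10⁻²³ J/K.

P_n = kTB = 1.38×10⁻²³ × 290 × 2.84×10² = 1.14×10⁻¹⁸ W
In dBm: 10 log₁₀(1.14×10⁻¹⁸ / 10⁻³) = −149.4 dBm

−149.4 dBm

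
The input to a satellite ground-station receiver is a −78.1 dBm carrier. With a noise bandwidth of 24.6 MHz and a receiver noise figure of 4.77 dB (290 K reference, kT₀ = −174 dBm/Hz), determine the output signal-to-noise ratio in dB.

Noise floor: N = −174 + 10 log₁₀(B) + NF
10 log₁₀(2.46×10⁷) = 73.91 dB
N = −174 + 73.91 + 4.77 = −95.32 dBm
SNR = P_sig − N = −78.1 − (−95.32) = 17.22 dB → 17.2 dB

17.2 dB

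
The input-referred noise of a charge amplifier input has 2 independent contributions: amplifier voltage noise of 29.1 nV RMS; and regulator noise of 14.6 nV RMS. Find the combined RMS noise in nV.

Uncorrelated sources add in power (mean-square): V_tot = √(ΣV_i²)
V_tot = √[(2.91×10⁻⁸)² + (1.46×10⁻⁸)²] = 3.26×10⁻⁸ V = 32.6 nV

32.6 nV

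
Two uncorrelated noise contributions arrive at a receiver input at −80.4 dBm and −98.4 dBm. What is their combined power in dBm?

−80.3 dBm

Convert to linear, add, convert back:
P₁ = 9.12×10⁻¹² W, P₂ = 1.45×10⁻¹³ W
P_tot = 9.26×10⁻¹² W → 10 log₁₀(P_tot / 10⁻³) = −80.3 dBm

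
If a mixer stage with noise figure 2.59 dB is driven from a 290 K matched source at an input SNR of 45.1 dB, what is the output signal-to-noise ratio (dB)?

By definition F = SNR_in/SNR_out, so in dB: SNR_out = SNR_in − NF
SNR_out = 45.1 − 2.59 = 42.51 dB

42.51 dB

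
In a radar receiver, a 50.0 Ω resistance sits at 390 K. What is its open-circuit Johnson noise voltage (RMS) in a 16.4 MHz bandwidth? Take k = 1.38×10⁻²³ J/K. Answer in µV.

4.20 µV

V_n = √(4kTRB)
4kTRB = 4 × 1.38×10⁻²³ × 390 × 5.00×10¹ × 1.64×10⁷ = 1.77×10⁻¹¹ V²
V_n = √(1.77×10⁻¹¹) = 4.20×10⁻⁶ V = 4.20 µV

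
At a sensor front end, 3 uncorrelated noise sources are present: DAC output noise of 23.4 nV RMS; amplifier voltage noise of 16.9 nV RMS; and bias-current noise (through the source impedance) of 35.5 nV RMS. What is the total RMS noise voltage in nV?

Uncorrelated sources add in power (mean-square): V_tot = √(ΣV_i²)
V_tot = √[(2.34×10⁻⁸)² + (1.69×10⁻⁸)² + (3.55×10⁻⁸)²] = 4.58×10⁻⁸ V = 45.8 nV

45.8 nV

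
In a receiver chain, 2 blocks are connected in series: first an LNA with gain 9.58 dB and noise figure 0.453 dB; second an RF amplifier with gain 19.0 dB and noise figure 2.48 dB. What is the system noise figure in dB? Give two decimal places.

Convert to linear (a loss of L dB is a gain of −L dB): F_i = 10^(NF_i/10), G_i = 10^(G_i,dB/10)
  Stage 1: F_1 = 10^(0.453/10) = 1.110, G_1 = 10^(9.58/10) = 9.078
  Stage 2: F_2 = 10^(2.48/10) = 1.770, G_2 = 10^(19.0/10) = 79.43
Friis cascade:
  F = 1.110 + (1.770 − 1)/9.078 = 1.195
NF = 10 log₁₀(1.195) = 0.77 dB

0.77 dB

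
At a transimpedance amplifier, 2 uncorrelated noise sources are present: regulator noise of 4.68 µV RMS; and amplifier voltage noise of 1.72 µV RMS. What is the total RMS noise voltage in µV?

Uncorrelated sources add in power (mean-square): V_tot = √(ΣV_i²)
V_tot = √[(4.68×10⁻⁶)² + (1.72×10⁻⁶)²] = 4.99×10⁻⁶ V = 4.99 µV

4.99 µV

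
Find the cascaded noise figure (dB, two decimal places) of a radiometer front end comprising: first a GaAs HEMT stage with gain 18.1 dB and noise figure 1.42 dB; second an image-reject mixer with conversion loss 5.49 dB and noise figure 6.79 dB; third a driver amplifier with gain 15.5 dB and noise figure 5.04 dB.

Convert to linear (a loss of L dB is a gain of −L dB): F_i = 10^(NF_i/10), G_i = 10^(G_i,dB/10)
  Stage 1: F_1 = 10^(1.42/10) = 1.387, G_1 = 10^(18.1/10) = 64.57
  Stage 2: F_2 = 10^(6.79/10) = 4.775, G_2 = 10^(−5.49/10) = 0.2825
  Stage 3: F_3 = 10^(5.04/10) = 3.192, G_3 = 10^(15.5/10) = 35.48
Friis cascade:
  F = 1.387 + (4.775 − 1)/64.57 + (3.192 − 1)/18.24 = 1.565
NF = 10 log₁₀(1.565) = 1.95 dB

1.95 dB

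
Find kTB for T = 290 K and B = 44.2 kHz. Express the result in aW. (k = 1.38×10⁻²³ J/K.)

P_n = kTB = 1.38×10⁻²³ × 290 × 4.42×10⁴ = 1.77×10⁻¹⁶ W = 177 aW

177 aW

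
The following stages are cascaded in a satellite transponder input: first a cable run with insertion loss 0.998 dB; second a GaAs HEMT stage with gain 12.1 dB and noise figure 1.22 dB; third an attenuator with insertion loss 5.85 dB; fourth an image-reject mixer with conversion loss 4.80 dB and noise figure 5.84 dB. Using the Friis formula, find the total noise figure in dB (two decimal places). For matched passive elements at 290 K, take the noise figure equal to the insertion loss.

4.37 dB

Convert to linear (a loss of L dB is a gain of −L dB): F_i = 10^(NF_i/10), G_i = 10^(G_i,dB/10)
  Stage 1: F_1 = 10^(0.998/10) = 1.258, G_1 = 10^(−0.998/10) = 0.7947
  Stage 2: F_2 = 10^(1.22/10) = 1.324, G_2 = 10^(12.1/10) = 16.22
  Stage 3: F_3 = 10^(5.85/10) = 3.846, G_3 = 10^(−5.85/10) = 0.2600
  Stage 4: F_4 = 10^(5.84/10) = 3.837, G_4 = 10^(−4.80/10) = 0.3311
Friis cascade:
  F = 1.258 + (1.324 − 1)/0.7947 + (3.846 − 1)/12.89 + (3.837 − 1)/3.351 = 2.734
NF = 10 log₁₀(2.734) = 4.37 dB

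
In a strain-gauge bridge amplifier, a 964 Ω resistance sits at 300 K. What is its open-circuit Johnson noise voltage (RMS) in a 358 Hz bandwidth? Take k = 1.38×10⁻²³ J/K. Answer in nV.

75.6 nV

V_n = √(4kTRB)
4kTRB = 4 × 1.38×10⁻²³ × 300 × 9.64×10² × 3.58×10² = 5.72×10⁻¹⁵ V²
V_n = √(5.72×10⁻¹⁵) = 7.56×10⁻⁸ V = 75.6 nV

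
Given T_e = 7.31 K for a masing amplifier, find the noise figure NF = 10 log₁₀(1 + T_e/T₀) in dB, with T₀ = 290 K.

F = 1 + T_e/T₀ = 1 + 7.31/290 = 1.02521
NF = 10 log₁₀(1.02521) = 0.108 dB

0.108 dB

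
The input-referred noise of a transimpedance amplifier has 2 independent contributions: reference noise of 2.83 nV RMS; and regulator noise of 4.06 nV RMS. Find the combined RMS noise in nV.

4.95 nV

Uncorrelated sources add in power (mean-square): V_tot = √(ΣV_i²)
V_tot = √[(2.83×10⁻⁹)² + (4.06×10⁻⁹)²] = 4.95×10⁻⁹ V = 4.95 nV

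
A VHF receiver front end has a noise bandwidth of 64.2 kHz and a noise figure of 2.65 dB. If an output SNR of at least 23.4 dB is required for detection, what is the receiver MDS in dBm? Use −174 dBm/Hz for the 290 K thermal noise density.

−99.9 dBm

Sensitivity = −174 + 10 log₁₀(B) + NF + SNR_min
= −174 + 48.08 + 2.65 + 23.4
= −99.87 dBm → −99.9 dBm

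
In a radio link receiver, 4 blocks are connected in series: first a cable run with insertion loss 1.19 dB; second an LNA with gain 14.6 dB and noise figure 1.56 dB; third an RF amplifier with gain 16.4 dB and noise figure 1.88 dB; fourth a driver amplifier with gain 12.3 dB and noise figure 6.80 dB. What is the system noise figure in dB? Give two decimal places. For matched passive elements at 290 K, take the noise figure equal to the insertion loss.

Convert to linear (a loss of L dB is a gain of −L dB): F_i = 10^(NF_i/10), G_i = 10^(G_i,dB/10)
  Stage 1: F_1 = 10^(1.19/10) = 1.315, G_1 = 10^(−1.19/10) = 0.7603
  Stage 2: F_2 = 10^(1.56/10) = 1.432, G_2 = 10^(14.6/10) = 28.84
  Stage 3: F_3 = 10^(1.88/10) = 1.542, G_3 = 10^(16.4/10) = 43.65
  Stage 4: F_4 = 10^(6.80/10) = 4.786, G_4 = 10^(12.3/10) = 16.98
Friis cascade:
  F = 1.315 + (1.432 − 1)/0.7603 + (1.542 − 1)/21.93 + (4.786 − 1)/957.2 = 1.912
NF = 10 log₁₀(1.912) = 2.82 dB

2.82 dB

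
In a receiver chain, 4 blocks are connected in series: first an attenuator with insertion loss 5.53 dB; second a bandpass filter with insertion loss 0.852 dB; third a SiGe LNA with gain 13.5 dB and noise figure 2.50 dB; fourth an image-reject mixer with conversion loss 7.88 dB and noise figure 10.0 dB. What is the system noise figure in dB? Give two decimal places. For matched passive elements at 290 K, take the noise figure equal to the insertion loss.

9.77 dB

Convert to linear (a loss of L dB is a gain of −L dB): F_i = 10^(NF_i/10), G_i = 10^(G_i,dB/10)
  Stage 1: F_1 = 10^(5.53/10) = 3.573, G_1 = 10^(−5.53/10) = 0.2799
  Stage 2: F_2 = 10^(0.852/10) = 1.217, G_2 = 10^(−0.852/10) = 0.8219
  Stage 3: F_3 = 10^(2.50/10) = 1.778, G_3 = 10^(13.5/10) = 22.39
  Stage 4: F_4 = 10^(10.0/10) = 10.00, G_4 = 10^(−7.88/10) = 0.1629
Friis cascade:
  F = 3.573 + (1.217 − 1)/0.2799 + (1.778 − 1)/0.2300 + (10.00 − 1)/5.150 = 9.478
NF = 10 log₁₀(9.478) = 9.77 dB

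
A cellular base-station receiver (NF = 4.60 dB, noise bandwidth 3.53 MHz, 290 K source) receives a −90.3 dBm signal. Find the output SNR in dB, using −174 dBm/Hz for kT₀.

Noise floor: N = −174 + 10 log₁₀(B) + NF
10 log₁₀(3.53×10⁶) = 65.48 dB
N = −174 + 65.48 + 4.60 = −103.92 dBm
SNR = P_sig − N = −90.3 − (−103.92) = 13.62 dB → 13.6 dB

13.6 dB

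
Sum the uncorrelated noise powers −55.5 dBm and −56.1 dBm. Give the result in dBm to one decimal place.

Convert to linear, add, convert back:
P₁ = 2.82×10⁻⁹ W, P₂ = 2.45×10⁻⁹ W
P_tot = 5.27×10⁻⁹ W → 10 log₁₀(P_tot / 10⁻³) = −52.8 dBm

−52.8 dBm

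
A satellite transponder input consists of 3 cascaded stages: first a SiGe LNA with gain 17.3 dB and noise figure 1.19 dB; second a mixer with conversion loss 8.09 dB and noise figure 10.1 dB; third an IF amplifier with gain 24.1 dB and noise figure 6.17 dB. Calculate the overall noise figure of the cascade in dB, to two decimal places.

Convert to linear (a loss of L dB is a gain of −L dB): F_i = 10^(NF_i/10), G_i = 10^(G_i,dB/10)
  Stage 1: F_1 = 10^(1.19/10) = 1.315, G_1 = 10^(17.3/10) = 53.70
  Stage 2: F_2 = 10^(10.1/10) = 10.23, G_2 = 10^(−8.09/10) = 0.1552
  Stage 3: F_3 = 10^(6.17/10) = 4.140, G_3 = 10^(24.1/10) = 257.0
Friis cascade:
  F = 1.315 + (10.23 − 1)/53.70 + (4.140 − 1)/8.337 = 1.864
NF = 10 log₁₀(1.864) = 2.70 dB

2.70 dB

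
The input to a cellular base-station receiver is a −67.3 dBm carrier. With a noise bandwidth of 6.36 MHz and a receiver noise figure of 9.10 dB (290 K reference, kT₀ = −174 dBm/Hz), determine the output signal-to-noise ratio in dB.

Noise floor: N = −174 + 10 log₁₀(B) + NF
10 log₁₀(6.36×10⁶) = 68.03 dB
N = −174 + 68.03 + 9.10 = −96.87 dBm
SNR = P_sig − N = −67.3 − (−96.87) = 29.57 dB → 29.6 dB

29.6 dB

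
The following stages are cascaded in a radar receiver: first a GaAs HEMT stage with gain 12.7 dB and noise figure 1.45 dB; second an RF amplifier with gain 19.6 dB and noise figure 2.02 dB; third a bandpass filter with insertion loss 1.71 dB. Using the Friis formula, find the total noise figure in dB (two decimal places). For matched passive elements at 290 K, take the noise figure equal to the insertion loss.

1.55 dB

Convert to linear (a loss of L dB is a gain of −L dB): F_i = 10^(NF_i/10), G_i = 10^(G_i,dB/10)
  Stage 1: F_1 = 10^(1.45/10) = 1.396, G_1 = 10^(12.7/10) = 18.62
  Stage 2: F_2 = 10^(2.02/10) = 1.592, G_2 = 10^(19.6/10) = 91.20
  Stage 3: F_3 = 10^(1.71/10) = 1.483, G_3 = 10^(−1.71/10) = 0.6745
Friis cascade:
  F = 1.396 + (1.592 − 1)/18.62 + (1.483 − 1)/1698 = 1.428
NF = 10 log₁₀(1.428) = 1.55 dB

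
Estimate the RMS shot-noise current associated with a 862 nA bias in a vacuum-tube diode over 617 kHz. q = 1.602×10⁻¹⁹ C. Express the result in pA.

I_n = √(2qI·B)
2qI·B = 2 × 1.602×10⁻¹⁹ × 8.62×10⁻⁷ × 6.17×10⁵ = 1.70×10⁻¹⁹ A²
I_n = √(1.70×10⁻¹⁹) = 4.13×10⁻¹⁰ A = 413 pA

413 pA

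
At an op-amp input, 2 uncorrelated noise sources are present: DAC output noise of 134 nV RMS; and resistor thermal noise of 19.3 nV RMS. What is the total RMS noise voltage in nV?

Uncorrelated sources add in power (mean-square): V_tot = √(ΣV_i²)
V_tot = √[(1.34×10⁻⁷)² + (1.93×10⁻⁸)²] = 1.35×10⁻⁷ V = 135 nV

135 nV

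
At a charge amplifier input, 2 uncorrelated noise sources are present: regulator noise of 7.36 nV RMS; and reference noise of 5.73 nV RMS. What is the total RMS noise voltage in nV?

9.33 nV

Uncorrelated sources add in power (mean-square): V_tot = √(ΣV_i²)
V_tot = √[(7.36×10⁻⁹)² + (5.73×10⁻⁹)²] = 9.33×10⁻⁹ V = 9.33 nV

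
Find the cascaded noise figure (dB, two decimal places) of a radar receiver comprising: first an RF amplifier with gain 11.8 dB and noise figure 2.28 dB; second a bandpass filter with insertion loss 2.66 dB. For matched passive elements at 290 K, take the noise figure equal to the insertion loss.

2.42 dB

Convert to linear (a loss of L dB is a gain of −L dB): F_i = 10^(NF_i/10), G_i = 10^(G_i,dB/10)
  Stage 1: F_1 = 10^(2.28/10) = 1.690, G_1 = 10^(11.8/10) = 15.14
  Stage 2: F_2 = 10^(2.66/10) = 1.845, G_2 = 10^(−2.66/10) = 0.5420
Friis cascade:
  F = 1.690 + (1.845 − 1)/15.14 = 1.746
NF = 10 log₁₀(1.746) = 2.42 dB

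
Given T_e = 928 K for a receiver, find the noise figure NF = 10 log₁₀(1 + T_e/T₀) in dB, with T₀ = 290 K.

6.23 dB

F = 1 + T_e/T₀ = 1 + 928/290 = 4.2
NF = 10 log₁₀(4.2) = 6.23 dB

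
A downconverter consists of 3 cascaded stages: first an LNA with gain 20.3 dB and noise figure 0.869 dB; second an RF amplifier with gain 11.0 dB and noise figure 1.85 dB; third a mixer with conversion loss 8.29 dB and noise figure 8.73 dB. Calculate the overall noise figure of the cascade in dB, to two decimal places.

Convert to linear (a loss of L dB is a gain of −L dB): F_i = 10^(NF_i/10), G_i = 10^(G_i,dB/10)
  Stage 1: F_1 = 10^(0.869/10) = 1.222, G_1 = 10^(20.3/10) = 107.2
  Stage 2: F_2 = 10^(1.85/10) = 1.531, G_2 = 10^(11.0/10) = 12.59
  Stage 3: F_3 = 10^(8.73/10) = 7.464, G_3 = 10^(−8.29/10) = 0.1483
Friis cascade:
  F = 1.222 + (1.531 − 1)/107.2 + (7.464 − 1)/1349 = 1.231
NF = 10 log₁₀(1.231) = 0.90 dB

0.90 dB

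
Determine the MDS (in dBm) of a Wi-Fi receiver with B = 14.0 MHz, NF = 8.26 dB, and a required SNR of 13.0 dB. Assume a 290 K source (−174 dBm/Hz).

−81.3 dBm

Sensitivity = −174 + 10 log₁₀(B) + NF + SNR_min
= −174 + 71.46 + 8.26 + 13.0
= −81.28 dBm → −81.3 dBm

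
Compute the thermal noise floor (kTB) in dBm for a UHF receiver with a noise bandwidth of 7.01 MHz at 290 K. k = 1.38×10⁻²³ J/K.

−105.5 dBm

P_n = kTB = 1.38×10⁻²³ × 290 × 7.01×10⁶ = 2.81×10⁻¹⁴ W
In dBm: 10 log₁₀(2.81×10⁻¹⁴ / 10⁻³) = −105.5 dBm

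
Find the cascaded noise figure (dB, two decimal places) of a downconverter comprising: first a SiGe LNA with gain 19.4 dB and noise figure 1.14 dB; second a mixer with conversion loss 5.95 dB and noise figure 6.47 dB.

Convert to linear (a loss of L dB is a gain of −L dB): F_i = 10^(NF_i/10), G_i = 10^(G_i,dB/10)
  Stage 1: F_1 = 10^(1.14/10) = 1.300, G_1 = 10^(19.4/10) = 87.10
  Stage 2: F_2 = 10^(6.47/10) = 4.436, G_2 = 10^(−5.95/10) = 0.2541
Friis cascade:
  F = 1.300 + (4.436 − 1)/87.10 = 1.340
NF = 10 log₁₀(1.340) = 1.27 dB

1.27 dB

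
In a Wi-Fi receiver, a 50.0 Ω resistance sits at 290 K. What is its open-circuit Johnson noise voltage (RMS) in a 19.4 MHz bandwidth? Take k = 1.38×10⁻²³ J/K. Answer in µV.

V_n = √(4kTRB)
4kTRB = 4 × 1.38×10⁻²³ × 290 × 5.00×10¹ × 1.94×10⁷ = 1.55×10⁻¹¹ V²
V_n = √(1.55×10⁻¹¹) = 3.94×10⁻⁶ V = 3.94 µV

3.94 µV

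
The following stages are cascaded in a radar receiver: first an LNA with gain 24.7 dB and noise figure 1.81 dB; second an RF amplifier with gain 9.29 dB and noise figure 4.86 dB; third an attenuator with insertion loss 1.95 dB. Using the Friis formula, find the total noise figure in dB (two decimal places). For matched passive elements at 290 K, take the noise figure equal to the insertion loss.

1.83 dB

Convert to linear (a loss of L dB is a gain of −L dB): F_i = 10^(NF_i/10), G_i = 10^(G_i,dB/10)
  Stage 1: F_1 = 10^(1.81/10) = 1.517, G_1 = 10^(24.7/10) = 295.1
  Stage 2: F_2 = 10^(4.86/10) = 3.062, G_2 = 10^(9.29/10) = 8.492
  Stage 3: F_3 = 10^(1.95/10) = 1.567, G_3 = 10^(−1.95/10) = 0.6383
Friis cascade:
  F = 1.517 + (3.062 − 1)/295.1 + (1.567 − 1)/2506 = 1.524
NF = 10 log₁₀(1.524) = 1.83 dB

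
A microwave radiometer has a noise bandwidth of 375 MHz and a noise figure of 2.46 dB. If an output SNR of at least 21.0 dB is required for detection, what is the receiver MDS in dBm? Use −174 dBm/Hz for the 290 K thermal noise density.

Sensitivity = −174 + 10 log₁₀(B) + NF + SNR_min
= −174 + 85.74 + 2.46 + 21.0
= −64.80 dBm → −64.8 dBm

−64.8 dBm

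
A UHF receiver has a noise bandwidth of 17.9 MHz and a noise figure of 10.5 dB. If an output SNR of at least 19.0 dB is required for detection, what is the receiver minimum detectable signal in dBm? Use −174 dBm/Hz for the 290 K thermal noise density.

Sensitivity = −174 + 10 log₁₀(B) + NF + SNR_min
= −174 + 72.53 + 10.5 + 19.0
= −71.97 dBm → −72.0 dBm

−72.0 dBm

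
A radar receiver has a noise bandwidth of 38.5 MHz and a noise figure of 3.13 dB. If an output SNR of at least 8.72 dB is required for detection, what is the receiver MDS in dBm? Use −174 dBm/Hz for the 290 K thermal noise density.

−86.3 dBm

Sensitivity = −174 + 10 log₁₀(B) + NF + SNR_min
= −174 + 75.85 + 3.13 + 8.72
= −86.30 dBm → −86.3 dBm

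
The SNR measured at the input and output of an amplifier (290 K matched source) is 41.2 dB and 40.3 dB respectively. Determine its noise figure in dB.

NF (dB) = SNR_in(dB) − SNR_out(dB) when the source is at T₀
NF = 41.2 − 40.3 = 0.9 dB

0.9 dB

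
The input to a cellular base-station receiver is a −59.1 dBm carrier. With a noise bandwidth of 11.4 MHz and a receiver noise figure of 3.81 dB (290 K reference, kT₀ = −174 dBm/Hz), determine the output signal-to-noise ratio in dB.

40.5 dB

Noise floor: N = −174 + 10 log₁₀(B) + NF
10 log₁₀(1.14×10⁷) = 70.57 dB
N = −174 + 70.57 + 3.81 = −99.62 dBm
SNR = P_sig − N = −59.1 − (−99.62) = 40.52 dB → 40.5 dB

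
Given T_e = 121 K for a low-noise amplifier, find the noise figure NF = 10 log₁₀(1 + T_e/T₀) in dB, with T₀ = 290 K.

1.51 dB

F = 1 + T_e/T₀ = 1 + 121/290 = 1.41724
NF = 10 log₁₀(1.41724) = 1.51 dB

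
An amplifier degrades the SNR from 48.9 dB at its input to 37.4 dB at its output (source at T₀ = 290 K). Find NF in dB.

NF (dB) = SNR_in(dB) − SNR_out(dB) when the source is at T₀
NF = 48.9 − 37.4 = 11.5 dB

11.5 dB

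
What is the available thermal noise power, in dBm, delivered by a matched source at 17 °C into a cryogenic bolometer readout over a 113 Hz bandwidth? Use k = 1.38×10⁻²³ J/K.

T = 17 °C + 273.15 = 290.15 K
P_n = kTB = 1.38×10⁻²³ × 290.15 × 1.13×10² = 4.52×10⁻¹⁹ W
In dBm: 10 log₁₀(4.52×10⁻¹⁹ / 10⁻³) = −153.4 dBm

−153.4 dBm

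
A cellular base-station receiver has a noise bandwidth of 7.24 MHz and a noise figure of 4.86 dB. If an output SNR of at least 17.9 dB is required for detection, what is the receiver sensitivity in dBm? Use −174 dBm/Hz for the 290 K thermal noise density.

−82.6 dBm

Sensitivity = −174 + 10 log₁₀(B) + NF + SNR_min
= −174 + 68.6 + 4.86 + 17.9
= −82.64 dBm → −82.6 dBm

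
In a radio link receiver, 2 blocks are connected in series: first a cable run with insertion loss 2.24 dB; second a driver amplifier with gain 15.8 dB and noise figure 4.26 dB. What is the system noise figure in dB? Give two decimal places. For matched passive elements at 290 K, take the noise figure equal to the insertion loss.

Convert to linear (a loss of L dB is a gain of −L dB): F_i = 10^(NF_i/10), G_i = 10^(G_i,dB/10)
  Stage 1: F_1 = 10^(2.24/10) = 1.675, G_1 = 10^(−2.24/10) = 0.5970
  Stage 2: F_2 = 10^(4.26/10) = 2.667, G_2 = 10^(15.8/10) = 38.02
Friis cascade:
  F = 1.675 + (2.667 − 1)/0.5970 = 4.467
NF = 10 log₁₀(4.467) = 6.50 dB

6.50 dB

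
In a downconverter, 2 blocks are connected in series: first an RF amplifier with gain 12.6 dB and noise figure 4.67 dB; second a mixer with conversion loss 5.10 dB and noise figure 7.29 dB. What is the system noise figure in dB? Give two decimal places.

Convert to linear (a loss of L dB is a gain of −L dB): F_i = 10^(NF_i/10), G_i = 10^(G_i,dB/10)
  Stage 1: F_1 = 10^(4.67/10) = 2.931, G_1 = 10^(12.6/10) = 18.20
  Stage 2: F_2 = 10^(7.29/10) = 5.358, G_2 = 10^(−5.10/10) = 0.3090
Friis cascade:
  F = 2.931 + (5.358 − 1)/18.20 = 3.170
NF = 10 log₁₀(3.170) = 5.01 dB

5.01 dB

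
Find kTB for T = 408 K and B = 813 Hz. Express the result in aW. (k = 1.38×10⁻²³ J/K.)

4.58 aW

P_n = kTB = 1.38×10⁻²³ × 408 × 8.13×10² = 4.58×10⁻¹⁸ W = 4.58 aW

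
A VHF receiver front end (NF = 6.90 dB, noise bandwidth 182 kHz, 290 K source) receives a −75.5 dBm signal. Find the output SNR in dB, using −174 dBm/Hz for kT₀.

Noise floor: N = −174 + 10 log₁₀(B) + NF
10 log₁₀(1.82×10⁵) = 52.6 dB
N = −174 + 52.6 + 6.90 = −114.50 dBm
SNR = P_sig − N = −75.5 − (−114.50) = 39.00 dB → 39.0 dB

39.0 dB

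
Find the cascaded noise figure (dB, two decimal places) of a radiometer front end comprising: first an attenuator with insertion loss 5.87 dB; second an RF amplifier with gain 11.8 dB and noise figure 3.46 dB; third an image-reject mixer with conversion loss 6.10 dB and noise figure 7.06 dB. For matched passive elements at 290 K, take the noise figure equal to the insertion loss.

Convert to linear (a loss of L dB is a gain of −L dB): F_i = 10^(NF_i/10), G_i = 10^(G_i,dB/10)
  Stage 1: F_1 = 10^(5.87/10) = 3.864, G_1 = 10^(−5.87/10) = 0.2588
  Stage 2: F_2 = 10^(3.46/10) = 2.218, G_2 = 10^(11.8/10) = 15.14
  Stage 3: F_3 = 10^(7.06/10) = 5.082, G_3 = 10^(−6.10/10) = 0.2455
Friis cascade:
  F = 3.864 + (2.218 − 1)/0.2588 + (5.082 − 1)/3.917 = 9.612
NF = 10 log₁₀(9.612) = 9.83 dB

9.83 dB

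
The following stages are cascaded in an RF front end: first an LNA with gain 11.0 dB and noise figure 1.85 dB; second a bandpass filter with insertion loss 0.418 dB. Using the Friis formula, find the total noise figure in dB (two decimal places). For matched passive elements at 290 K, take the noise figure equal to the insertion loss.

Convert to linear (a loss of L dB is a gain of −L dB): F_i = 10^(NF_i/10), G_i = 10^(G_i,dB/10)
  Stage 1: F_1 = 10^(1.85/10) = 1.531, G_1 = 10^(11.0/10) = 12.59
  Stage 2: F_2 = 10^(0.418/10) = 1.101, G_2 = 10^(−0.418/10) = 0.9082
Friis cascade:
  F = 1.531 + (1.101 − 1)/12.59 = 1.539
NF = 10 log₁₀(1.539) = 1.87 dB

1.87 dB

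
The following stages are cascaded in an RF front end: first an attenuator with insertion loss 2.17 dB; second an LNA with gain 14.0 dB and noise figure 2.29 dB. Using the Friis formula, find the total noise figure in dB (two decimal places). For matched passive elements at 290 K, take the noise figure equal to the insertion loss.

4.46 dB

Convert to linear (a loss of L dB is a gain of −L dB): F_i = 10^(NF_i/10), G_i = 10^(G_i,dB/10)
  Stage 1: F_1 = 10^(2.17/10) = 1.648, G_1 = 10^(−2.17/10) = 0.6067
  Stage 2: F_2 = 10^(2.29/10) = 1.694, G_2 = 10^(14.0/10) = 25.12
Friis cascade:
  F = 1.648 + (1.694 − 1)/0.6067 = 2.793
NF = 10 log₁₀(2.793) = 4.46 dB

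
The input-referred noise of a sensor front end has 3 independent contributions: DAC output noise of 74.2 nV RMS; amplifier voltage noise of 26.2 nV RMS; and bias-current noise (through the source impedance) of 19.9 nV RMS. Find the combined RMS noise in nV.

Uncorrelated sources add in power (mean-square): V_tot = √(ΣV_i²)
V_tot = √[(7.42×10⁻⁸)² + (2.62×10⁻⁸)² + (1.99×10⁻⁸)²] = 8.12×10⁻⁸ V = 81.2 nV

81.2 nV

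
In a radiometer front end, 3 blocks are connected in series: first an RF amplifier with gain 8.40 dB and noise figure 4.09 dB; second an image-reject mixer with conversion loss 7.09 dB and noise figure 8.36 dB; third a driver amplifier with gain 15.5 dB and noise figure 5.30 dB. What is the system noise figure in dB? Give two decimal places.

7.14 dB

Convert to linear (a loss of L dB is a gain of −L dB): F_i = 10^(NF_i/10), G_i = 10^(G_i,dB/10)
  Stage 1: F_1 = 10^(4.09/10) = 2.564, G_1 = 10^(8.40/10) = 6.918
  Stage 2: F_2 = 10^(8.36/10) = 6.855, G_2 = 10^(−7.09/10) = 0.1954
  Stage 3: F_3 = 10^(5.30/10) = 3.388, G_3 = 10^(15.5/10) = 35.48
Friis cascade:
  F = 2.564 + (6.855 − 1)/6.918 + (3.388 − 1)/1.352 = 5.177
NF = 10 log₁₀(5.177) = 7.14 dB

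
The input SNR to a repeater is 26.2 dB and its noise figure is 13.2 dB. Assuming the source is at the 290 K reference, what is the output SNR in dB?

13.0 dB

By definition F = SNR_in/SNR_out, so in dB: SNR_out = SNR_in − NF
SNR_out = 26.2 − 13.2 = 13.0 dB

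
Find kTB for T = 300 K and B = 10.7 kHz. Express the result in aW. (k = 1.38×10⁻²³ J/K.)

P_n = kTB = 1.38×10⁻²³ × 300 × 1.07×10⁴ = 4.43×10⁻¹⁷ W = 44.3 aW

44.3 aW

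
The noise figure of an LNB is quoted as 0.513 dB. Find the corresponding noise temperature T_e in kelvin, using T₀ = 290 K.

36.4 K

F = 10^(0.513/10) = 1.12538
T_e = (F − 1)·T₀ = (1.12538 − 1) × 290 = 36.4 K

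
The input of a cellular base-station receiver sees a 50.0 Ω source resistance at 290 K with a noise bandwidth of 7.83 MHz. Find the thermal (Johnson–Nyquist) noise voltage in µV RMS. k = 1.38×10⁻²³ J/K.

V_n = √(4kTRB)
4kTRB = 4 × 1.38×10⁻²³ × 290 × 5.00×10¹ × 7.83×10⁶ = 6.27×10⁻¹² V²
V_n = √(6.27×10⁻¹²) = 2.50×10⁻⁶ V = 2.50 µV

2.50 µV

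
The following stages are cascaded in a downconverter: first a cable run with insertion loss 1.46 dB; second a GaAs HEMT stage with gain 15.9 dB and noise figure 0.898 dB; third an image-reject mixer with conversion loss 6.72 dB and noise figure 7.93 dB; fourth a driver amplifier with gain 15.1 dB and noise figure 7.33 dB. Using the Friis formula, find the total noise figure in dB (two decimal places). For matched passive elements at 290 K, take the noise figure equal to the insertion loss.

Convert to linear (a loss of L dB is a gain of −L dB): F_i = 10^(NF_i/10), G_i = 10^(G_i,dB/10)
  Stage 1: F_1 = 10^(1.46/10) = 1.400, G_1 = 10^(−1.46/10) = 0.7145
  Stage 2: F_2 = 10^(0.898/10) = 1.230, G_2 = 10^(15.9/10) = 38.90
  Stage 3: F_3 = 10^(7.93/10) = 6.209, G_3 = 10^(−6.72/10) = 0.2128
  Stage 4: F_4 = 10^(7.33/10) = 5.408, G_4 = 10^(15.1/10) = 32.36
Friis cascade:
  F = 1.400 + (1.230 − 1)/0.7145 + (6.209 − 1)/27.80 + (5.408 − 1)/5.916 = 2.654
NF = 10 log₁₀(2.654) = 4.24 dB

4.24 dB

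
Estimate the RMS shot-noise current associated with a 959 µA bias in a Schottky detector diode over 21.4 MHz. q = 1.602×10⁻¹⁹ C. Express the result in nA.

81.1 nA

I_n = √(2qI·B)
2qI·B = 2 × 1.602×10⁻¹⁹ × 9.59×10⁻⁴ × 2.14×10⁷ = 6.58×10⁻¹⁵ A²
I_n = √(6.58×10⁻¹⁵) = 8.11×10⁻⁸ A = 81.1 nA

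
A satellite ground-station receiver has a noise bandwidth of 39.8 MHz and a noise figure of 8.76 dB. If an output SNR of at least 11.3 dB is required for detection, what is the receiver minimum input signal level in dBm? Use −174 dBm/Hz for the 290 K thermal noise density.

−77.9 dBm

Sensitivity = −174 + 10 log₁₀(B) + NF + SNR_min
= −174 + 76 + 8.76 + 11.3
= −77.94 dBm → −77.9 dBm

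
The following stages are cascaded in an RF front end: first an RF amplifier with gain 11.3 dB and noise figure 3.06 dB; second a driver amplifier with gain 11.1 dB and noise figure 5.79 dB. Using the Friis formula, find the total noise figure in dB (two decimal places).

3.48 dB

Convert to linear (a loss of L dB is a gain of −L dB): F_i = 10^(NF_i/10), G_i = 10^(G_i,dB/10)
  Stage 1: F_1 = 10^(3.06/10) = 2.023, G_1 = 10^(11.3/10) = 13.49
  Stage 2: F_2 = 10^(5.79/10) = 3.793, G_2 = 10^(11.1/10) = 12.88
Friis cascade:
  F = 2.023 + (3.793 − 1)/13.49 = 2.230
NF = 10 log₁₀(2.230) = 3.48 dB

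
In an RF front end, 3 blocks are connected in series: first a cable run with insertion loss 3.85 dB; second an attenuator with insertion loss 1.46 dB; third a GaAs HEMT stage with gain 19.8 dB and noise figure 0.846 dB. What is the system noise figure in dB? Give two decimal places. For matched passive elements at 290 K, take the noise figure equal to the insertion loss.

Convert to linear (a loss of L dB is a gain of −L dB): F_i = 10^(NF_i/10), G_i = 10^(G_i,dB/10)
  Stage 1: F_1 = 10^(3.85/10) = 2.427, G_1 = 10^(−3.85/10) = 0.4121
  Stage 2: F_2 = 10^(1.46/10) = 1.400, G_2 = 10^(−1.46/10) = 0.7145
  Stage 3: F_3 = 10^(0.846/10) = 1.215, G_3 = 10^(19.8/10) = 95.50
Friis cascade:
  F = 2.427 + (1.400 − 1)/0.4121 + (1.215 − 1)/0.2944 = 4.127
NF = 10 log₁₀(4.127) = 6.16 dB

6.16 dB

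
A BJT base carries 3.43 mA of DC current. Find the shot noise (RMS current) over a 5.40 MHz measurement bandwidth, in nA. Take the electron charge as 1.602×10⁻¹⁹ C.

77.0 nA

I_n = √(2qI·B)
2qI·B = 2 × 1.602×10⁻¹⁹ × 3.43×10⁻³ × 5.40×10⁶ = 5.93×10⁻¹⁵ A²
I_n = √(5.93×10⁻¹⁵) = 7.70×10⁻⁸ A = 77.0 nA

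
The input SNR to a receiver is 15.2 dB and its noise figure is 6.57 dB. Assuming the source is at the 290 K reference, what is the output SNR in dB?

8.63 dB

By definition F = SNR_in/SNR_out, so in dB: SNR_out = SNR_in − NF
SNR_out = 15.2 − 6.57 = 8.63 dB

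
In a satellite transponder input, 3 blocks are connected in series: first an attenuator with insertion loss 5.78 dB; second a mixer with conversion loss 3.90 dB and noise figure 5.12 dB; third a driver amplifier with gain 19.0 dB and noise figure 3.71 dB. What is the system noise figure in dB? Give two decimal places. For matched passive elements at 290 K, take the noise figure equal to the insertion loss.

Convert to linear (a loss of L dB is a gain of −L dB): F_i = 10^(NF_i/10), G_i = 10^(G_i,dB/10)
  Stage 1: F_1 = 10^(5.78/10) = 3.784, G_1 = 10^(−5.78/10) = 0.2642
  Stage 2: F_2 = 10^(5.12/10) = 3.251, G_2 = 10^(−3.90/10) = 0.4074
  Stage 3: F_3 = 10^(3.71/10) = 2.350, G_3 = 10^(19.0/10) = 79.43
Friis cascade:
  F = 3.784 + (3.251 − 1)/0.2642 + (2.350 − 1)/0.1076 = 24.84
NF = 10 log₁₀(24.84) = 13.95 dB

13.95 dB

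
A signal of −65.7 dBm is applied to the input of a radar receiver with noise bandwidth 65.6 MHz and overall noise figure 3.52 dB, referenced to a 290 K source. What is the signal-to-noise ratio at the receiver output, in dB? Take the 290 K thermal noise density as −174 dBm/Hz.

26.6 dB

Noise floor: N = −174 + 10 log₁₀(B) + NF
10 log₁₀(6.56×10⁷) = 78.17 dB
N = −174 + 78.17 + 3.52 = −92.31 dBm
SNR = P_sig − N = −65.7 − (−92.31) = 26.61 dB → 26.6 dB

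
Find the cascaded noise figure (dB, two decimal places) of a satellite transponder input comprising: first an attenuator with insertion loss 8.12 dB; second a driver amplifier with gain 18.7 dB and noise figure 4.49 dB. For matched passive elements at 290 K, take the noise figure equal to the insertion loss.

12.61 dB

Convert to linear (a loss of L dB is a gain of −L dB): F_i = 10^(NF_i/10), G_i = 10^(G_i,dB/10)
  Stage 1: F_1 = 10^(8.12/10) = 6.486, G_1 = 10^(−8.12/10) = 0.1542
  Stage 2: F_2 = 10^(4.49/10) = 2.812, G_2 = 10^(18.7/10) = 74.13
Friis cascade:
  F = 6.486 + (2.812 − 1)/0.1542 = 18.24
NF = 10 log₁₀(18.24) = 12.61 dB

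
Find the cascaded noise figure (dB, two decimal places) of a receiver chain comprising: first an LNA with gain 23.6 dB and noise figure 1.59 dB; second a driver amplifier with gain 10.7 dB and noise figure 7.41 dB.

Convert to linear (a loss of L dB is a gain of −L dB): F_i = 10^(NF_i/10), G_i = 10^(G_i,dB/10)
  Stage 1: F_1 = 10^(1.59/10) = 1.442, G_1 = 10^(23.6/10) = 229.1
  Stage 2: F_2 = 10^(7.41/10) = 5.508, G_2 = 10^(10.7/10) = 11.75
Friis cascade:
  F = 1.442 + (5.508 − 1)/229.1 = 1.462
NF = 10 log₁₀(1.462) = 1.65 dB

1.65 dB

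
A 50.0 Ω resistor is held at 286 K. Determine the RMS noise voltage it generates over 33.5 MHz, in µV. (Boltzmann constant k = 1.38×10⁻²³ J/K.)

V_n = √(4kTRB)
4kTRB = 4 × 1.38×10⁻²³ × 286 × 5.00×10¹ × 3.35×10⁷ = 2.64×10⁻¹¹ V²
V_n = √(2.64×10⁻¹¹) = 5.14×10⁻⁶ V = 5.14 µV

5.14 µV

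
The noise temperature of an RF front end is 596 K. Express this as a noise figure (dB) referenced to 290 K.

4.85 dB

F = 1 + T_e/T₀ = 1 + 596/290 = 3.05517
NF = 10 log₁₀(3.05517) = 4.85 dB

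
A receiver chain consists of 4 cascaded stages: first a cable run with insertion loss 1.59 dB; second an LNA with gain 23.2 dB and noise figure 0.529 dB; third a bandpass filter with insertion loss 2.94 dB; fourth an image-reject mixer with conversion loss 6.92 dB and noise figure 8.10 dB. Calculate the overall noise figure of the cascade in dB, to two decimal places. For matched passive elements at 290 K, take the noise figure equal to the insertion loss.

2.33 dB

Convert to linear (a loss of L dB is a gain of −L dB): F_i = 10^(NF_i/10), G_i = 10^(G_i,dB/10)
  Stage 1: F_1 = 10^(1.59/10) = 1.442, G_1 = 10^(−1.59/10) = 0.6934
  Stage 2: F_2 = 10^(0.529/10) = 1.130, G_2 = 10^(23.2/10) = 208.9
  Stage 3: F_3 = 10^(2.94/10) = 1.968, G_3 = 10^(−2.94/10) = 0.5082
  Stage 4: F_4 = 10^(8.10/10) = 6.457, G_4 = 10^(−6.92/10) = 0.2032
Friis cascade:
  F = 1.442 + (1.130 − 1)/0.6934 + (1.968 − 1)/144.9 + (6.457 − 1)/73.62 = 1.710
NF = 10 log₁₀(1.710) = 2.33 dB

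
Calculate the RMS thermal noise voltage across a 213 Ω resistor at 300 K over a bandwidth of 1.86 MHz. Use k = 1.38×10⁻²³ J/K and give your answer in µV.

V_n = √(4kTRB)
4kTRB = 4 × 1.38×10⁻²³ × 300 × 2.13×10² × 1.86×10⁶ = 6.56×10⁻¹² V²
V_n = √(6.56×10⁻¹²) = 2.56×10⁻⁶ V = 2.56 µV

2.56 µV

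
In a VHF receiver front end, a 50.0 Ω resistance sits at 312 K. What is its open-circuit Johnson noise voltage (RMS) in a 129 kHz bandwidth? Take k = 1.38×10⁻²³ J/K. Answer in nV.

V_n = √(4kTRB)
4kTRB = 4 × 1.38×10⁻²³ × 312 × 5.00×10¹ × 1.29×10⁵ = 1.11×10⁻¹³ V²
V_n = √(1.11×10⁻¹³) = 3.33×10⁻⁷ V = 333 nV

333 nV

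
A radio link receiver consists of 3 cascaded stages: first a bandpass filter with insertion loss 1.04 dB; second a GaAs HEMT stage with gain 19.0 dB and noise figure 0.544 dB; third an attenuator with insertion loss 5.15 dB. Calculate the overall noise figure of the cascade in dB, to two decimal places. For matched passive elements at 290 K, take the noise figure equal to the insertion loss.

Convert to linear (a loss of L dB is a gain of −L dB): F_i = 10^(NF_i/10), G_i = 10^(G_i,dB/10)
  Stage 1: F_1 = 10^(1.04/10) = 1.271, G_1 = 10^(−1.04/10) = 0.7870
  Stage 2: F_2 = 10^(0.544/10) = 1.133, G_2 = 10^(19.0/10) = 79.43
  Stage 3: F_3 = 10^(5.15/10) = 3.273, G_3 = 10^(−5.15/10) = 0.3055
Friis cascade:
  F = 1.271 + (1.133 − 1)/0.7870 + (3.273 − 1)/62.52 = 1.476
NF = 10 log₁₀(1.476) = 1.69 dB

1.69 dB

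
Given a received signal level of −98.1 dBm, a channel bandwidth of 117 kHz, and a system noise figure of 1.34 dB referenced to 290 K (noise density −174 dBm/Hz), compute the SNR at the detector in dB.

Noise floor: N = −174 + 10 log₁₀(B) + NF
10 log₁₀(1.17×10⁵) = 50.68 dB
N = −174 + 50.68 + 1.34 = −121.98 dBm
SNR = P_sig − N = −98.1 − (−121.98) = 23.88 dB → 23.9 dB

23.9 dB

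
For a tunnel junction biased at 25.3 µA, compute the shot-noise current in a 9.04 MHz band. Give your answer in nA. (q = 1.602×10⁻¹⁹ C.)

8.56 nA

I_n = √(2qI·B)
2qI·B = 2 × 1.602×10⁻¹⁹ × 2.53×10⁻⁵ × 9.04×10⁶ = 7.33×10⁻¹⁷ A²
I_n = √(7.33×10⁻¹⁷) = 8.56×10⁻⁹ A = 8.56 nA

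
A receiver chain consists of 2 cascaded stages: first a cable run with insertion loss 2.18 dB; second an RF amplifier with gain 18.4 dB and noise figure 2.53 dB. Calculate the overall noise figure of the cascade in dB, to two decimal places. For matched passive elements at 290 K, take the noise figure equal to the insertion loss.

Convert to linear (a loss of L dB is a gain of −L dB): F_i = 10^(NF_i/10), G_i = 10^(G_i,dB/10)
  Stage 1: F_1 = 10^(2.18/10) = 1.652, G_1 = 10^(−2.18/10) = 0.6053
  Stage 2: F_2 = 10^(2.53/10) = 1.791, G_2 = 10^(18.4/10) = 69.18
Friis cascade:
  F = 1.652 + (1.791 − 1)/0.6053 = 2.958
NF = 10 log₁₀(2.958) = 4.71 dB

4.71 dB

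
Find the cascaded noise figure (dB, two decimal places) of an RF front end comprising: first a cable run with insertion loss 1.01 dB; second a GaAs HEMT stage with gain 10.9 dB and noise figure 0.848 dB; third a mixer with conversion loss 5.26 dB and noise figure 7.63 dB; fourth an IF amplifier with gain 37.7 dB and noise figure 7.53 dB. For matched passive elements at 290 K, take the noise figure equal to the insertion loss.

Convert to linear (a loss of L dB is a gain of −L dB): F_i = 10^(NF_i/10), G_i = 10^(G_i,dB/10)
  Stage 1: F_1 = 10^(1.01/10) = 1.262, G_1 = 10^(−1.01/10) = 0.7925
  Stage 2: F_2 = 10^(0.848/10) = 1.216, G_2 = 10^(10.9/10) = 12.30
  Stage 3: F_3 = 10^(7.63/10) = 5.794, G_3 = 10^(−5.26/10) = 0.2979
  Stage 4: F_4 = 10^(7.53/10) = 5.662, G_4 = 10^(37.7/10) = 5888
Friis cascade:
  F = 1.262 + (1.216 − 1)/0.7925 + (5.794 − 1)/9.750 + (5.662 − 1)/2.904 = 3.631
NF = 10 log₁₀(3.631) = 5.60 dB

5.60 dB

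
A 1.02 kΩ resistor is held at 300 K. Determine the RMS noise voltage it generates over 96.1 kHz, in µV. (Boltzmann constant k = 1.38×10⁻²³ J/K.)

1.27 µV

V_n = √(4kTRB)
4kTRB = 4 × 1.38×10⁻²³ × 300 × 1.02×10³ × 9.61×10⁴ = 1.62×10⁻¹² V²
V_n = √(1.62×10⁻¹²) = 1.27×10⁻⁶ V = 1.27 µV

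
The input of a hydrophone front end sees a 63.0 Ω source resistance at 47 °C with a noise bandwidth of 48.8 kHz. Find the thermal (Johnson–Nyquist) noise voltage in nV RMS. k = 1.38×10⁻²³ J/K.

233 nV

T = 47 °C + 273.15 = 320.15 K
V_n = √(4kTRB)
4kTRB = 4 × 1.38×10⁻²³ × 320.15 × 6.30×10¹ × 4.88×10⁴ = 5.43×10⁻¹⁴ V²
V_n = √(5.43×10⁻¹⁴) = 2.33×10⁻⁷ V = 233 nV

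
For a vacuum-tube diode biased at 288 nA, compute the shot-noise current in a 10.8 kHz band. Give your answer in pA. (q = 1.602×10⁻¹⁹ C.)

31.6 pA

I_n = √(2qI·B)
2qI·B = 2 × 1.602×10⁻¹⁹ × 2.88×10⁻⁷ × 1.08×10⁴ = 9.97×10⁻²² A²
I_n = √(9.97×10⁻²²) = 3.16×10⁻¹¹ A = 31.6 pA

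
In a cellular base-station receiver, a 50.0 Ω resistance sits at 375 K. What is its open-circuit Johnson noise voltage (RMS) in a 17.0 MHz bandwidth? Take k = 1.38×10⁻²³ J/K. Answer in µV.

V_n = √(4kTRB)
4kTRB = 4 × 1.38×10⁻²³ × 375 × 5.00×10¹ × 1.70×10⁷ = 1.76×10⁻¹¹ V²
V_n = √(1.76×10⁻¹¹) = 4.19×10⁻⁶ V = 4.19 µV

4.19 µV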